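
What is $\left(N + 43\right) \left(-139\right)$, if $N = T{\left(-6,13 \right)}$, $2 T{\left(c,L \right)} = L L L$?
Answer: $- \frac{317337}{2} \approx -1.5867 \cdot 10^{5}$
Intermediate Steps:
$T{\left(c,L \right)} = \frac{L^{3}}{2}$ ($T{\left(c,L \right)} = \frac{L L L}{2} = \frac{L^{2} L}{2} = \frac{L^{3}}{2}$)
$N = \frac{2197}{2}$ ($N = \frac{13^{3}}{2} = \frac{1}{2} \cdot 2197 = \frac{2197}{2} \approx 1098.5$)
$\left(N + 43\right) \left(-139\right) = \left(\frac{2197}{2} + 43\right) \left(-139\right) = \frac{2283}{2} \left(-139\right) = - \frac{317337}{2}$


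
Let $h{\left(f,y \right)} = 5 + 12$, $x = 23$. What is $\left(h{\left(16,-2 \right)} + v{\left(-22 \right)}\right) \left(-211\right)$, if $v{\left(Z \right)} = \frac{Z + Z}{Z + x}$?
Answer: $5697$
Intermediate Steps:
$v{\left(Z \right)} = \frac{2 Z}{23 + Z}$ ($v{\left(Z \right)} = \frac{Z + Z}{Z + 23} = \frac{2 Z}{23 + Z}$)
$h{\left(f,y \right)} = 17$
$\left(h{\left(16,-2 \right)} + v{\left(-22 \right)}\right) \left(-211\right) = \left(17 + 2 \left(-22\right) \frac{1}{23 - 22}\right) \left(-211\right) = \left(17 + 2 \left(-22\right) 1^{-1}\right) \left(-211\right) = \left(17 + 2 \left(-22\right) 1\right) \left(-211\right) = \left(17 - 44\right) \left(-211\right) = \left(-27\right) \left(-211\right) = 5697$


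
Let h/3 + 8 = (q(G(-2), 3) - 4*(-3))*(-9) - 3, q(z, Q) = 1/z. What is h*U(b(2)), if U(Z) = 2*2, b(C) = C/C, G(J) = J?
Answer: -1374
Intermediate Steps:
b(C) = 1
U(Z) = 4
h = -687/2 (h = -24 + 3*((1/(-2) - 4*(-3))*(-9) - 3) = -24 + 3*((-1/2 + 12)*(-9) - 3) = -24 + 3*((23/2)*(-9) - 3) = -24 + 3*(-207/2 - 3) = -24 + 3*(-213/2) = -24 - 639/2 = -687/2 ≈ -343.50)
h*U(b(2)) = -687/2*4 = -1374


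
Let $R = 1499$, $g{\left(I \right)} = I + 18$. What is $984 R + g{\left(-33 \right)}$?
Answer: $1475001$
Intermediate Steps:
$g{\left(I \right)} = 18 + I$
$984 R + g{\left(-33 \right)} = 984 \cdot 1499 + \left(18 - 33\right) = 1475016 - 15 = 1475001$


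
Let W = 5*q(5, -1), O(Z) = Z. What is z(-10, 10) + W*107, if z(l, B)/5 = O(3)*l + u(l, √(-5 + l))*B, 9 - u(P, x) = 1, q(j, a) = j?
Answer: 2925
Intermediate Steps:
u(P, x) = 8 (u(P, x) = 9 - 1*1 = 9 - 1 = 8)
z(l, B) = 15*l + 40*B (z(l, B) = 5*(3*l + 8*B) = 15*l + 40*B)
W = 25 (W = 5*5 = 25)
z(-10, 10) + W*107 = (15*(-10) + 40*10) + 25*107 = (-150 + 400) + 2675 = 250 + 2675 = 2925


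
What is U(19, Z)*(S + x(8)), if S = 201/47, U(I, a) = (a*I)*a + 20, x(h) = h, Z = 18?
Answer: 3563552/47 ≈ 75820.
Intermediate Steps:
U(I, a) = 20 + I*a² (U(I, a) = (I*a)*a + 20 = I*a² + 20 = 20 + I*a²)
S = 201/47 (S = 201*(1/47) = 201/47 ≈ 4.2766)
U(19, Z)*(S + x(8)) = (20 + 19*18²)*(201/47 + 8) = (20 + 19*324)*(577/47) = (20 + 6156)*(577/47) = 6176*(577/47) = 3563552/47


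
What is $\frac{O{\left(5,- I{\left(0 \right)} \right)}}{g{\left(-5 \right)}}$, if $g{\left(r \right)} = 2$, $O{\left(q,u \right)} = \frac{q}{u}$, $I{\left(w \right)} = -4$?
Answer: $\frac{5}{8} \approx 0.625$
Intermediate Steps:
$\frac{O{\left(5,- I{\left(0 \right)} \right)}}{g{\left(-5 \right)}} = \frac{5 \frac{1}{\left(-1\right) \left(-4\right)}}{2} = \frac{5 \cdot \frac{1}{4}}{2} = \frac{1}{2} \cdot \frac{5}{4} = \frac{5}{8}$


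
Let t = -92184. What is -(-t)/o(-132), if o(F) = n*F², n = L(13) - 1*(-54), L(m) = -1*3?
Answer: -3841/37026 ≈ -0.10374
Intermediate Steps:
L(m) = -3
n = 51 (n = -3 - 1*(-54) = -3 + 54 = 51)
o(F) = 51*F²
-(-t)/o(-132) = -(-1*(-92184))/(51*(-132)²) = -92184/(51*17424) = -92184/888624 = -1*3841/37026 = -3841/37026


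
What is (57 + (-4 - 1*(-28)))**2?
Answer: 6561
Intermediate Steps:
(57 + (-4 - 1*(-28)))**2 = (57 + (-4 + 28))**2 = (57 + 24)**2 = 81**2 = 6561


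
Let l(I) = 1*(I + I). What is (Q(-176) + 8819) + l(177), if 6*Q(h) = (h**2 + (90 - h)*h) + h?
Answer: 19511/3 ≈ 6503.7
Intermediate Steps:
l(I) = 2*I (l(I) = 1*(2*I) = 2*I)
Q(h) = h/6 + h**2/6 + h*(90 - h)/6 (Q(h) = ((h**2 + (90 - h)*h) + h)/6 = ((h**2 + h*(90 - h)) + h)/6 = (h + h**2 + h*(90 - h))/6 = h/6 + h**2/6 + h*(90 - h)/6)
(Q(-176) + 8819) + l(177) = ((91/6)*(-176) + 8819) + 2*177 = (-8008/3 + 8819) + 354 = 18449/3 + 354 = 19511/3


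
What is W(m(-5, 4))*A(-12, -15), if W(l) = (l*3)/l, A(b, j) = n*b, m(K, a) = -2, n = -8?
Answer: 288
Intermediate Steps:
A(b, j) = -8*b
W(l) = 3 (W(l) = (3*l)/l = 3)
W(m(-5, 4))*A(-12, -15) = 3*(-8*(-12)) = 3*96 = 288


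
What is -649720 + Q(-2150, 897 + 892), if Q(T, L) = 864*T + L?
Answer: -2505531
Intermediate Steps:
Q(T, L) = L + 864*T
-649720 + Q(-2150, 897 + 892) = -649720 + ((897 + 892) + 864*(-2150)) = -649720 + (1789 - 1857600) = -649720 - 1855811 = -2505531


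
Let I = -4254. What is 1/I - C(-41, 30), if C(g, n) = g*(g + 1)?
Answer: -6976561/4254 ≈ -1640.0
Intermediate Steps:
C(g, n) = g*(1 + g)
1/I - C(-41, 30) = 1/(-4254) - (-41)*(1 - 41) = -1/4254 - (-41)*(-40) = -1/4254 - 1*1640 = -1/4254 - 1640 = -6976561/4254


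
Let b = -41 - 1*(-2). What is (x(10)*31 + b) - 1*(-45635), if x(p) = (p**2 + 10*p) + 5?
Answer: 51951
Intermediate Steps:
x(p) = 5 + p**2 + 10*p
b = -39 (b = -41 + 2 = -39)
(x(10)*31 + b) - 1*(-45635) = ((5 + 10**2 + 10*10)*31 - 39) - 1*(-45635) = ((5 + 100 + 100)*31 - 39) + 45635 = (205*31 - 39) + 45635 = (6355 - 39) + 45635 = 6316 + 45635 = 51951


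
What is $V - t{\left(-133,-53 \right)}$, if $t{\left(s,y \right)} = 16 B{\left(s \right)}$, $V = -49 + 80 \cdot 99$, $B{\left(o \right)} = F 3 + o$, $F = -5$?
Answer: $10239$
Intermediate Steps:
$B{\left(o \right)} = -15 + o$ ($B{\left(o \right)} = \left(-5\right) 3 + o = -15 + o$)
$V = 7871$ ($V = -49 + 7920 = 7871$)
$t{\left(s,y \right)} = -240 + 16 s$ ($t{\left(s,y \right)} = 16 \left(-15 + s\right) = -240 + 16 s$)
$V - t{\left(-133,-53 \right)} = 7871 - \left(-240 + 16 \left(-133\right)\right) = 7871 - \left(-240 - 2128\right) = 7871 - -2368 = 7871 + 2368 = 10239$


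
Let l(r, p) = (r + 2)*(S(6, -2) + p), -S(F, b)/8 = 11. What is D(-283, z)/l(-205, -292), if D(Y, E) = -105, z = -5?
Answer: -3/2204 ≈ -0.0013612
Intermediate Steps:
S(F, b) = -88 (S(F, b) = -8*11 = -88)
l(r, p) = (-88 + p)*(2 + r) (l(r, p) = (r + 2)*(-88 + p) = (2 + r)*(-88 + p) = (-88 + p)*(2 + r))
D(-283, z)/l(-205, -292) = -105/(-176 - 88*(-205) + 2*(-292) - 292*(-205)) = -105/(-176 + 18040 - 584 + 59860) = -105/77140 = -105*1/77140 = -3/2204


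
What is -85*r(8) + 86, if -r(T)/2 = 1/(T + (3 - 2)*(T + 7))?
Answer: 2148/23 ≈ 93.391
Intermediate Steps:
r(T) = -2/(7 + 2*T) (r(T) = -2/(T + (3 - 2)*(T + 7)) = -2/(T + 1*(7 + T)) = -2/(T + (7 + T)) = -2/(7 + 2*T))
-85*r(8) + 86 = -(-170)/(7 + 2*8) + 86 = -(-170)/(7 + 16) + 86 = -(-170)/23 + 86 = -85*(-2/23) + 86 = 170/23 + 86 = 2148/23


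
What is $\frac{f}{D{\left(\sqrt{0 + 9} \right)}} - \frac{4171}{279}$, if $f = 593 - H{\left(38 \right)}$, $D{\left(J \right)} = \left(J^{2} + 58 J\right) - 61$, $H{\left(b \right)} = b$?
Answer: $- \frac{354017}{34038} \approx -10.401$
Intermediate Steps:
$D{\left(J \right)} = -61 + J^{2} + 58 J$
$f = 555$ ($f = 593 - 38 = 555$)
$\frac{f}{D{\left(\sqrt{0 + 9} \right)}} - \frac{4171}{279} = \frac{555}{-61 + \left(\sqrt{0 + 9}\right)^{2} + 58 \sqrt{0 + 9}} - \frac{4171}{279} = \frac{555}{-61 + \left(\sqrt{9}\right)^{2} + 58 \sqrt{9}} - \frac{4171}{279} = \frac{555}{-61 + 3^{2} + 58 \cdot 3} - \frac{4171}{279} = \frac{555}{-61 + 9 + 174} - \frac{4171}{279} = \frac{555}{122} - \frac{4171}{279} = - \frac{354017}{34038}$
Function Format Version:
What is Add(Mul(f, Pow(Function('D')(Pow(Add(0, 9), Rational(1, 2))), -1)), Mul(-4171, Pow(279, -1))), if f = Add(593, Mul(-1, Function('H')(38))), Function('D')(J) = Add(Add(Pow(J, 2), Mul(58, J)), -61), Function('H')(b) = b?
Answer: Rational(-354017, 34038) ≈ -10.401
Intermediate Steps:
Function('D')(J) = Add(-61, Pow(J, 2), Mul(58, J))
f = 555 (f = Add(593, Mul(-1, 38)) = Add(593, -38) = 555)
Add(Mul(f, Pow(Function('D')(Pow(Add(0, 9), Rational(1, 2))), -1)), Mul(-4171, Pow(279, -1))) = Add(Mul(555, Pow(Add(-61, Pow(Pow(Add(0, 9), Rational(1, 2)), 2), Mul(58, Pow(Add(0, 9), Rational(1, 2)))), -1)), Mul(-4171, Pow(279, -1))) = Add(Mul(555, Pow(Add(-61, Pow(Pow(9, Rational(1, 2)), 2), Mul(58, Pow(9, Rational(1, 2)))), -1)), Mul(-4171, Rational(1, 279))) = Add(Mul(555, Pow(Add(-61, Pow(3, 2), Mul(58, 3)), -1)), Rational(-4171, 279)) = Add(Mul(555, Pow(Add(-61, 9, 174), -1)), Rational(-4171, 279)) = Add(Mul(555, Pow(122, -1)), Rational(-4171, 279)) = Add(Mul(555, Rational(1, 122)), Rational(-4171, 279)) = Add(Rational(555, 122), Rational(-4171, 279)) = Rational(-354017, 34038)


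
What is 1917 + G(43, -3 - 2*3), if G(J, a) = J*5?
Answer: 2132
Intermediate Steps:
G(J, a) = 5*J
1917 + G(43, -3 - 2*3) = 1917 + 5*43 = 1917 + 215 = 2132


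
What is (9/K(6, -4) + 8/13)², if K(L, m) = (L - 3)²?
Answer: 441/169 ≈ 2.6095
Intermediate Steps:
K(L, m) = (-3 + L)²
(9/K(6, -4) + 8/13)² = (9/((-3 + 6)²) + 8/13)² = (9/(3²) + 8*(1/13))² = (9/9 + 8/13)² = (9*(⅑) + 8/13)² = (1 + 8/13)² = (21/13)² = 441/169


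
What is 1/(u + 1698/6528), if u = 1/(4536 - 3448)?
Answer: 272/71 ≈ 3.8310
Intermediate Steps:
u = 1/1088 ≈ 0.00091912
1/(u + 1698/6528) = 1/(1/1088 + 1698/6528) = 1/(1/1088 + 1698*(1/6528)) = 1/(1/1088 + 283/1088) = 1/(71/272) = 272/71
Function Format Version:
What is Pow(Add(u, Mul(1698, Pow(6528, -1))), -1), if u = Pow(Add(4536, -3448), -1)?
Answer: Rational(272, 71) ≈ 3.8310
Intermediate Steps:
u = Rational(1, 1088) (u = Pow(1088, -1) = Rational(1, 1088) ≈ 0.00091912)
Pow(Add(u, Mul(1698, Pow(6528, -1))), -1) = Pow(Add(Rational(1, 1088), Mul(1698, Pow(6528, -1))), -1) = Pow(Add(Rational(1, 1088), Mul(1698, Rational(1, 6528))), -1) = Pow(Add(Rational(1, 1088), Rational(283, 1088)), -1) = Pow(Rational(71, 272), -1) = Rational(272, 71)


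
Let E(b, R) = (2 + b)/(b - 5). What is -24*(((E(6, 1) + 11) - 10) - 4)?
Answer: -120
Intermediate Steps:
E(b, R) = (2 + b)/(-5 + b)
-24*(((E(6, 1) + 11) - 10) - 4) = -24*((((2 + 6)/(-5 + 6) + 11) - 10) - 4) = -24*(((8/1 + 11) - 10) - 4) = -24*(((1*8 + 11) - 10) - 4) = -24*(((8 + 11) - 10) - 4) = -24*((19 - 10) - 4) = -24*(9 - 4) = -24*5 = -120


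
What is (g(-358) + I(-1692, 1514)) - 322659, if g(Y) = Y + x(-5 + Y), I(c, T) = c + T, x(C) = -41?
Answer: -323236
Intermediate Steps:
I(c, T) = T + c
g(Y) = -41 + Y (g(Y) = Y - 41 = -41 + Y)
(g(-358) + I(-1692, 1514)) - 322659 = ((-41 - 358) + (1514 - 1692)) - 322659 = (-399 - 178) - 322659 = -577 - 322659 = -323236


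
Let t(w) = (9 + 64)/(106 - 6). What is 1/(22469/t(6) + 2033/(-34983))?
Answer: 2553759/78603154291 ≈ 3.2489e-5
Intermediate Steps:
t(w) = 73/100
1/(22469/t(6) + 2033/(-34983)) = 1/(22469/(73/100) + 2033/(-34983)) = 1/(22469*(100/73) + 2033*(-1/34983)) = 1/(2246900/73 - 2033/34983) = 1/(78603154291/2553759) = 2553759/78603154291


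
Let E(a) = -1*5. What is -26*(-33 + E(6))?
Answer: 988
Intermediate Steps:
E(a) = -5
-26*(-33 + E(6)) = -26*(-33 - 5) = -26*(-38) = 988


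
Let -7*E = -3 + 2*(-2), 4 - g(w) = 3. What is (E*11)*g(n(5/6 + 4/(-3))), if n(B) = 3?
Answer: 11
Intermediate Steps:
g(w) = 1 (g(w) = 4 - 1*3 = 4 - 3 = 1)
E = 1 (E = -(-3 + 2*(-2))/7 = -(-3 - 4)/7 = -⅐*(-7) = 1)
(E*11)*g(n(5/6 + 4/(-3))) = (1*11)*1 = 11*1 = 11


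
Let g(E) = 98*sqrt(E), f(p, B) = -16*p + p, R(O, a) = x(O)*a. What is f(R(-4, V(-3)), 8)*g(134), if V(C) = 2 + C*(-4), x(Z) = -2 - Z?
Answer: -41160*sqrt(134) ≈ -4.7646e+5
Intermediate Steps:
V(C) = 2 - 4*C
R(O, a) = a*(-2 - O) (R(O, a) = (-2 - O)*a = a*(-2 - O))
f(p, B) = -15*p
f(R(-4, V(-3)), 8)*g(134) = (-(-15)*(2 - 4*(-3))*(2 - 4))*(98*sqrt(134)) = (-(-15)*(2 + 12)*(-2))*(98*sqrt(134)) = (-(-15)*14*(-2))*(98*sqrt(134)) = (-15*28)*(98*sqrt(134)) = -41160*sqrt(134)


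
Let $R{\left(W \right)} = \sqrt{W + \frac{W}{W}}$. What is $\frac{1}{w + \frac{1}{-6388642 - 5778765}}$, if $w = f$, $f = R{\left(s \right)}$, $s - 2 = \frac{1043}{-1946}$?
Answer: $\frac{3382539146}{101411368275999287} + \frac{148045793103649 \sqrt{190430}}{101411368275999287} \approx 0.63706$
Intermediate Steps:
$s = \frac{407}{278}$ ($s = 2 + \frac{1043}{-1946} = 2 + 1043 \left(- \frac{1}{1946}\right) = 2 - \frac{149}{278} = \frac{407}{278} \approx 1.464$)
$R{\left(W \right)} = \sqrt{1 + W}$ ($R{\left(W \right)} = \sqrt{W + 1} = \sqrt{1 + W}$)
$f = \frac{\sqrt{190430}}{278}$ ($f = \sqrt{1 + \frac{407}{278}} = \sqrt{\frac{685}{278}} = \frac{\sqrt{190430}}{278} \approx 1.5697$)
$w = \frac{\sqrt{190430}}{278} \approx 1.5697$
$\frac{1}{w + \frac{1}{-6388642 - 5778765}} = \frac{1}{\frac{\sqrt{190430}}{278} + \frac{1}{-6388642 - 5778765}} = \frac{1}{\frac{\sqrt{190430}}{278} + \frac{1}{-12167407}} = \frac{1}{\frac{\sqrt{190430}}{278} - \frac{1}{12167407}} = \frac{1}{- \frac{1}{12167407} + \frac{\sqrt{190430}}{278}}$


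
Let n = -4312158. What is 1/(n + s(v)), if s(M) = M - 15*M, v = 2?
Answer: -1/4312186 ≈ -2.3190e-7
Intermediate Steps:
s(M) = -14*M
1/(n + s(v)) = 1/(-4312158 - 14*2) = 1/(-4312158 - 28) = 1/(-4312186) = -1/4312186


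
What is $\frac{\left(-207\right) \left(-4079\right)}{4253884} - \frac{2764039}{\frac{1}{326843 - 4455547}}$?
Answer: $\frac{48544894035921115457}{4253884} \approx 1.1412 \cdot 10^{13}$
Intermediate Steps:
$\frac{\left(-207\right) \left(-4079\right)}{4253884} - \frac{2764039}{\frac{1}{326843 - 4455547}} = 844353 \cdot \frac{1}{4253884} - \frac{2764039}{\frac{1}{-4128704}} = \frac{844353}{4253884} - \frac{2764039}{- \frac{1}{4128704}} = \frac{844353}{4253884} - -11411898875456 = \frac{844353}{4253884} + 11411898875456 = \frac{48544894035921115457}{4253884}$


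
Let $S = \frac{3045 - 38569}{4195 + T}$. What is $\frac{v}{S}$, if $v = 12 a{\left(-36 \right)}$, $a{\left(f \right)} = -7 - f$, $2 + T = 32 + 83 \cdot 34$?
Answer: $- \frac{613089}{8881} \approx -69.034$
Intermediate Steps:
$T = 2852$ ($T = -2 + \left(32 + 83 \cdot 34\right) = -2 + \left(32 + 2822\right) = -2 + 2854 = 2852$)
$S = - \frac{35524}{7047}$ ($S = \frac{3045 - 38569}{4195 + 2852} = - \frac{35524}{7047} \approx -5.041$)
$v = 348$ ($v = 12 \left(-7 - -36\right) = 12 \left(-7 + 36\right) = 12 \cdot 29 = 348$)
$\frac{v}{S} = \frac{348}{- \frac{35524}{7047}} = 348 \left(- \frac{7047}{35524}\right) = - \frac{613089}{8881}$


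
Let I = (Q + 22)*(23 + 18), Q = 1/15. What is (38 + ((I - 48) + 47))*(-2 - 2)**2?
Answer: 226016/15 ≈ 15068.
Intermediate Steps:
Q = 1/15 ≈ 0.066667
I = 13571/15 (I = (1/15 + 22)*(23 + 18) = (331/15)*41 = 13571/15 ≈ 904.73)
(38 + ((I - 48) + 47))*(-2 - 2)**2 = (38 + ((13571/15 - 48) + 47))*(-2 - 2)**2 = (38 + (12851/15 + 47))*(-4)**2 = (38 + 13556/15)*16 = (14126/15)*16 = 226016/15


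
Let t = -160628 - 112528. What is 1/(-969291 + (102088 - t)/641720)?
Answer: -160430/155503261319 ≈ -1.0317e-6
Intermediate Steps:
t = -273156
1/(-969291 + (102088 - t)/641720) = 1/(-969291 + (102088 - 1*(-273156))/641720) = 1/(-969291 + (102088 + 273156)*(1/641720)) = 1/(-969291 + 375244*(1/641720)) = 1/(-969291 + 93811/160430) = 1/(-155503261319/160430) = -160430/155503261319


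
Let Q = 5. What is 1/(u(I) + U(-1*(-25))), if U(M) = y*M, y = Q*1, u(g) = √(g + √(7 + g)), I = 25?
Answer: 1/(125 + √(25 + 4*√2)) ≈ 0.0076607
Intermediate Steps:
y = 5 (y = 5*1 = 5)
U(M) = 5*M
1/(u(I) + U(-1*(-25))) = 1/(√(25 + √(7 + 25)) + 5*(-1*(-25))) = 1/(√(25 + √32) + 5*25) = 1/(√(25 + 4*√2) + 125) = 1/(125 + √(25 + 4*√2))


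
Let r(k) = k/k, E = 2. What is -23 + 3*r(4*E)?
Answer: -20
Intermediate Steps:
r(k) = 1
-23 + 3*r(4*E) = -23 + 3*1 = -23 + 3 = -20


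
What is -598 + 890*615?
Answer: 546752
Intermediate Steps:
-598 + 890*615 = -598 + 547350 = 546752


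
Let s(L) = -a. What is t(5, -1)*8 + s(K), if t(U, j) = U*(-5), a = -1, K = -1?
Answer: -199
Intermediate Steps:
t(U, j) = -5*U
s(L) = 1 (s(L) = -1*(-1) = 1)
t(5, -1)*8 + s(K) = -5*5*8 + 1 = -25*8 + 1 = -200 + 1 = -199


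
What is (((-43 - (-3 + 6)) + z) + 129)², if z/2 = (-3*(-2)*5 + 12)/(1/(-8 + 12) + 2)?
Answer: 130321/9 ≈ 14480.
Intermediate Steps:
z = 112/3 (z = 2*((-3*(-2)*5 + 12)/(1/(-8 + 12) + 2)) = 2*((6*5 + 12)/(1/4 + 2)) = 2*((30 + 12)/(¼ + 2)) = 2*(42/(9/4)) = 2*(42*(4/9)) = 2*(56/3) = 112/3 ≈ 37.333)
(((-43 - (-3 + 6)) + z) + 129)² = (((-43 - (-3 + 6)) + 112/3) + 129)² = (((-43 - 1*3) + 112/3) + 129)² = (((-43 - 3) + 112/3) + 129)² = ((-46 + 112/3) + 129)² = (-26/3 + 129)² = (361/3)² = 130321/9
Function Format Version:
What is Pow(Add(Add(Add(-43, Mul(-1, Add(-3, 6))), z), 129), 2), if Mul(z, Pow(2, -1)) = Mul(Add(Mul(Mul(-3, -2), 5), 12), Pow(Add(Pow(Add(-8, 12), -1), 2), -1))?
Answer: Rational(130321, 9) ≈ 14480.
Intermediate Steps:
z = Rational(112, 3) (z = Mul(2, Mul(Add(Mul(Mul(-3, -2), 5), 12), Pow(Add(Pow(Add(-8, 12), -1), 2), -1))) = Mul(2, Mul(Add(Mul(6, 5), 12), Pow(Add(Pow(4, -1), 2), -1))) = Mul(2, Mul(Add(30, 12), Pow(Add(Rational(1, 4), 2), -1))) = Mul(2, Mul(42, Pow(Rational(9, 4), -1))) = Mul(2, Mul(42, Rational(4, 9))) = Mul(2, Rational(56, 3)) = Rational(112, 3) ≈ 37.333)
Pow(Add(Add(Add(-43, Mul(-1, Add(-3, 6))), z), 129), 2) = Pow(Add(Add(Add(-43, Mul(-1, Add(-3, 6))), Rational(112, 3)), 129), 2) = Pow(Add(Add(Add(-43, Mul(-1, 3)), Rational(112, 3)), 129), 2) = Pow(Add(Add(Add(-43, -3), Rational(112, 3)), 129), 2) = Pow(Add(Add(-46, Rational(112, 3)), 129), 2) = Pow(Add(Rational(-26, 3), 129), 2) = Pow(Rational(361, 3), 2) = Rational(130321, 9)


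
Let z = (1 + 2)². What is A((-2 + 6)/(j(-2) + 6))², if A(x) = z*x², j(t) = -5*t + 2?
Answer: 16/81 ≈ 0.19753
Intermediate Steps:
z = 9 (z = 3² = 9)
j(t) = 2 - 5*t
A(x) = 9*x²
A((-2 + 6)/(j(-2) + 6))² = (9*((-2 + 6)/((2 - 5*(-2)) + 6))²)² = (9*(4/((2 + 10) + 6))²)² = (9*(4/(12 + 6))²)² = (9*(4/18)²)² = (9*(4*(1/18))²)² = (9*(2/9)²)² = (9*(4/81))² = (4/9)² = 16/81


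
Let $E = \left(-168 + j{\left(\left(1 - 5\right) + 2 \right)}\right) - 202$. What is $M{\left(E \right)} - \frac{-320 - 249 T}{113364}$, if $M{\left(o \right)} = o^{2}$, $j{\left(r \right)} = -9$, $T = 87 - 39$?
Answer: $\frac{4070932649}{28341} \approx 1.4364 \cdot 10^{5}$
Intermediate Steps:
$T = 48$ ($T = 87 - 39 = 48$)
$E = -379$ ($E = \left(-168 - 9\right) - 202 = -177 - 202 = -379$)
$M{\left(E \right)} - \frac{-320 - 249 T}{113364} = \left(-379\right)^{2} - \frac{-320 - 11952}{113364} = 143641 - \left(-320 - 11952\right) \frac{1}{113364} = 143641 - \left(-12272\right) \frac{1}{113364} = 143641 - - \frac{3068}{28341} = 143641 + \frac{3068}{28341} = \frac{4070932649}{28341}$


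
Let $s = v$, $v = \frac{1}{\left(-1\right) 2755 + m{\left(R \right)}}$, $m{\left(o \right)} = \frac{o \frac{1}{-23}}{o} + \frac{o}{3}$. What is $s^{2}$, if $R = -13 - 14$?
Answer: $\frac{529}{4041526329} \approx 1.3089 \cdot 10^{-7}$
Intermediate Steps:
$R = -27$ ($R = -13 - 14 = -27$)
$m{\left(o \right)} = - \frac{1}{23} + \frac{o}{3}$ ($m{\left(o \right)} = \frac{o \left(- \frac{1}{23}\right)}{o} + o \frac{1}{3} = \frac{\left(- \frac{1}{23}\right) o}{o} + \frac{o}{3} = - \frac{1}{23} + \frac{o}{3}$)
$v = - \frac{23}{63573}$ ($v = \frac{1}{\left(-1\right) 2755 + \left(- \frac{1}{23} + \frac{1}{3} \left(-27\right)\right)} = \frac{1}{-2755 - \frac{208}{23}} = \frac{1}{- \frac{63573}{23}} = - \frac{23}{63573} \approx -0.00036179$)
$s = - \frac{23}{63573} \approx -0.00036179$
$s^{2} = \left(- \frac{23}{63573}\right)^{2} = \frac{529}{4041526329}$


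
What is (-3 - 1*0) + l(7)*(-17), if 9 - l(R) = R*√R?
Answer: -156 + 119*√7 ≈ 158.84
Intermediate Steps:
l(R) = 9 - R^(3/2) (l(R) = 9 - R*√R = 9 - R^(3/2))
(-3 - 1*0) + l(7)*(-17) = (-3 - 1*0) + (9 - 7^(3/2))*(-17) = (-3 + 0) + (9 - 7*√7)*(-17) = -3 + (9 - 7*√7)*(-17) = -3 + (-153 + 119*√7) = -156 + 119*√7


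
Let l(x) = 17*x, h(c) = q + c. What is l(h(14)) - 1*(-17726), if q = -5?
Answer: 17879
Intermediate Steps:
h(c) = -5 + c
l(h(14)) - 1*(-17726) = 17*(-5 + 14) - 1*(-17726) = 17*9 + 17726 = 153 + 17726 = 17879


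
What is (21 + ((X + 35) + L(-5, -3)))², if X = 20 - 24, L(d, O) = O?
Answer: 2401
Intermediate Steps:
X = -4
(21 + ((X + 35) + L(-5, -3)))² = (21 + ((-4 + 35) - 3))² = (21 + (31 - 3))² = (21 + 28)² = 49² = 2401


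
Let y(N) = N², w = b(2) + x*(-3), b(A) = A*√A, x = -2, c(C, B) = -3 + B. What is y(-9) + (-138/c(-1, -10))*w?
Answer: 1881/13 + 276*√2/13 ≈ 174.72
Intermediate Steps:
b(A) = A^(3/2)
w = 6 + 2*√2 (w = 2^(3/2) - 2*(-3) = 2*√2 + 6 = 6 + 2*√2 ≈ 8.8284)
y(-9) + (-138/c(-1, -10))*w = (-9)² + (-138/(-3 - 10))*(6 + 2*√2) = 81 + (-138/(-13))*(6 + 2*√2) = 81 + (-138*(-1/13))*(6 + 2*√2) = 81 + 138*(6 + 2*√2)/13 = 81 + (828/13 + 276*√2/13) = 1881/13 + 276*√2/13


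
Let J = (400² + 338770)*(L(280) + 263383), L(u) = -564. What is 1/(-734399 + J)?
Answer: 1/131085498231 ≈ 7.6286e-12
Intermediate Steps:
J = 131086232630 (J = (400² + 338770)*(-564 + 263383) = (160000 + 338770)*262819 = 498770*262819 = 131086232630)
1/(-734399 + J) = 1/(-734399 + 131086232630) = 1/131085498231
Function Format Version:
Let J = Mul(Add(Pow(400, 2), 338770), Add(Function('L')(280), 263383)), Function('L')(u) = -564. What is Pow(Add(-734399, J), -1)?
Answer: Rational(1, 131085498231) ≈ 7.6286e-12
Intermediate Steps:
J = 131086232630 (J = Mul(Add(Pow(400, 2), 338770), Add(-564, 263383)) = Mul(Add(160000, 338770), 262819) = Mul(498770, 262819) = 131086232630)
Pow(Add(-734399, J), -1) = Pow(Add(-734399, 131086232630), -1) = Pow(131085498231, -1) = Rational(1, 131085498231)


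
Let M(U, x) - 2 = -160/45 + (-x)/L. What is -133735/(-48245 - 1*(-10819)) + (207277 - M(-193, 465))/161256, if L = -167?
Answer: 2754536279854/566928505323 ≈ 4.8587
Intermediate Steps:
M(U, x) = -14/9 + x/167 (M(U, x) = 2 + (-160/45 - x/(-167)) = 2 + (-160*1/45 - x*(-1/167)) = 2 + (-32/9 + x/167) = -14/9 + x/167)
-133735/(-48245 - 1*(-10819)) + (207277 - M(-193, 465))/161256 = -133735/(-48245 - 1*(-10819)) + (207277 - (-14/9 + (1/167)*465))/161256 = -133735/(-48245 + 10819) + (207277 - (-14/9 + 465/167))*(1/161256) = -133735/(-37426) + (207277 - 1*1847/1503)*(1/161256) = -133735*(-1/37426) + (207277 - 1847/1503)*(1/161256) = 133735/37426 + (311535484/1503)*(1/161256) = 133735/37426 + 77883871/60591942 = 2754536279854/566928505323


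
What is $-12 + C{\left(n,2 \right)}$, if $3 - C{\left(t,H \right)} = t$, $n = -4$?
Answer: $-5$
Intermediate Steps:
$C{\left(t,H \right)} = 3 - t$
$-12 + C{\left(n,2 \right)} = -12 + \left(3 - -4\right) = -12 + \left(3 + 4\right) = -12 + 7 = -5$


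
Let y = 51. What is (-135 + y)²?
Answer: 7056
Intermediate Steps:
(-135 + y)² = (-135 + 51)² = (-84)² = 7056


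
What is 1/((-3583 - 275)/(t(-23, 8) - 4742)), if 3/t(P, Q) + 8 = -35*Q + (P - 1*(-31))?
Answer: 1327763/1080240 ≈ 1.2291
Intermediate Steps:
t(P, Q) = 3/(23 + P - 35*Q) (t(P, Q) = 3/(-8 + (-35*Q + (P - 1*(-31)))) = 3/(-8 + (-35*Q + (P + 31))) = 3/(-8 + (-35*Q + (31 + P))) = 3/(-8 + (31 + P - 35*Q)) = 3/(23 + P - 35*Q))
1/((-3583 - 275)/(t(-23, 8) - 4742)) = 1/((-3583 - 275)/(3/(23 - 23 - 35*8) - 4742)) = 1/(-3858/(3/(23 - 23 - 280) - 4742)) = 1/(-3858/(3/(-280) - 4742)) = 1/(-3858/(3*(-1/280) - 4742)) = 1/(-3858/(-3/280 - 4742)) = 1/(-3858/(-1327763/280)) = 1/(-3858*(-280/1327763)) = 1/(1080240/1327763) = 1327763/1080240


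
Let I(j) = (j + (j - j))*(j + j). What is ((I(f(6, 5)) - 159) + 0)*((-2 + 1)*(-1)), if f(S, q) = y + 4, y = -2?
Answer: -151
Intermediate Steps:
f(S, q) = 2 (f(S, q) = -2 + 4 = 2)
I(j) = 2*j² (I(j) = (j + 0)*(2*j) = j*(2*j) = 2*j²)
((I(f(6, 5)) - 159) + 0)*((-2 + 1)*(-1)) = ((2*2² - 159) + 0)*((-2 + 1)*(-1)) = ((2*4 - 159) + 0)*(-1*(-1)) = ((8 - 159) + 0)*1 = (-151 + 0)*1 = -151*1 = -151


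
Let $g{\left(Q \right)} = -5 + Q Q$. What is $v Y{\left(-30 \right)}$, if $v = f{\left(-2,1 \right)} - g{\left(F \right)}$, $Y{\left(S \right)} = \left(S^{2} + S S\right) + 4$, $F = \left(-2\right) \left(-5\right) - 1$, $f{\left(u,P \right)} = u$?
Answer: $-140712$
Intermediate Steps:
$F = 9$ ($F = 10 - 1 = 9$)
$g{\left(Q \right)} = -5 + Q^{2}$
$Y{\left(S \right)} = 4 + 2 S^{2}$ ($Y{\left(S \right)} = \left(S^{2} + S^{2}\right) + 4 = 2 S^{2} + 4 = 4 + 2 S^{2}$)
$v = -78$ ($v = -2 - \left(-5 + 9^{2}\right) = -2 - \left(-5 + 81\right) = -2 - 76 = -78$)
$v Y{\left(-30 \right)} = - 78 \left(4 + 2 \left(-30\right)^{2}\right) = - 78 \left(4 + 2 \cdot 900\right) = - 78 \left(4 + 1800\right) = \left(-78\right) 1804 = -140712$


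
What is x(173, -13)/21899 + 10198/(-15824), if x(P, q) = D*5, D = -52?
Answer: -113720121/173264888 ≈ -0.65634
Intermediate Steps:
x(P, q) = -260 (x(P, q) = -52*5 = -260)
x(173, -13)/21899 + 10198/(-15824) = -260/21899 + 10198/(-15824) = -260*1/21899 + 10198*(-1/15824) = -260/21899 - 5099/7912 = -113720121/173264888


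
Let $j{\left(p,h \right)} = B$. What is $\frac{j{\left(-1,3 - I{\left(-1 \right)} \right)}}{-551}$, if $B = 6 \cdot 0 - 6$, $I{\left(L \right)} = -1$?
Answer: $\frac{6}{551} \approx 0.010889$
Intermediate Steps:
$B = -6$ ($B = 0 - 6 = -6$)
$j{\left(p,h \right)} = -6$
$\frac{j{\left(-1,3 - I{\left(-1 \right)} \right)}}{-551} = - \frac{6}{-551} = \left(-6\right) \left(- \frac{1}{551}\right) = \frac{6}{551}$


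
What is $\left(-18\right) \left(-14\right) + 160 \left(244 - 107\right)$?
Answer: $22172$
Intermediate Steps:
$\left(-18\right) \left(-14\right) + 160 \left(244 - 107\right) = 252 + 160 \cdot 137 = 252 + 21920 = 22172$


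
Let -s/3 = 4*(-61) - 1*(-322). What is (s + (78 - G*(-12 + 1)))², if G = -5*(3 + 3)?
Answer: 236196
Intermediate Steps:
G = -30 (G = -5*6 = -30)
s = -234 (s = -3*(4*(-61) - 1*(-322)) = -3*(-244 + 322) = -3*78 = -234)
(s + (78 - G*(-12 + 1)))² = (-234 + (78 - (-30)*(-12 + 1)))² = (-234 + (78 - (-30)*(-11)))² = (-234 + (78 - 1*330))² = (-234 + (78 - 330))² = (-234 - 252)² = (-486)² = 236196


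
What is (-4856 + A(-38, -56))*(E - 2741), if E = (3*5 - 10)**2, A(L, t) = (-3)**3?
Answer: 13262228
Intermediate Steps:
A(L, t) = -27
E = 25 (E = (15 - 10)**2 = 5**2 = 25)
(-4856 + A(-38, -56))*(E - 2741) = (-4856 - 27)*(25 - 2741) = -4883*(-2716) = 13262228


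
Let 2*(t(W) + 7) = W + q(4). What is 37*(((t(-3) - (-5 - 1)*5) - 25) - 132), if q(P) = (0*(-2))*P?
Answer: -10027/2 ≈ -5013.5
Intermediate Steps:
q(P) = 0 (q(P) = 0*P = 0)
t(W) = -7 + W/2 (t(W) = -7 + (W + 0)/2 = -7 + W/2)
37*(((t(-3) - (-5 - 1)*5) - 25) - 132) = 37*((((-7 + (½)*(-3)) - (-5 - 1)*5) - 25) - 132) = 37*((((-7 - 3/2) - (-6)*5) - 25) - 132) = 37*(((-17/2 - 1*(-30)) - 25) - 132) = 37*(((-17/2 + 30) - 25) - 132) = 37*((43/2 - 25) - 132) = 37*(-7/2 - 132) = 37*(-271/2) = -10027/2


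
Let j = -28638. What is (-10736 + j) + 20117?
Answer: -19257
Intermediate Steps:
(-10736 + j) + 20117 = (-10736 - 28638) + 20117 = -39374 + 20117 = -19257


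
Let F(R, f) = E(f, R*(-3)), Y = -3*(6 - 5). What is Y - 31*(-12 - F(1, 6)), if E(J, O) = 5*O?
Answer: -96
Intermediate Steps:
Y = -3 (Y = -3*1 = -3)
F(R, f) = -15*R (F(R, f) = 5*(R*(-3)) = 5*(-3*R) = -15*R)
Y - 31*(-12 - F(1, 6)) = -3 - 31*(-12 - (-15)) = -3 - 31*(-12 - 1*(-15)) = -3 - 31*(-12 + 15) = -3 - 31*3 = -3 - 93 = -96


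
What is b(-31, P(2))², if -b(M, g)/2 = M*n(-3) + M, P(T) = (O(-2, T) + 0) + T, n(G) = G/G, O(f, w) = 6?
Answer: 15376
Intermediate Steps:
n(G) = 1
P(T) = 6 + T (P(T) = (6 + 0) + T = 6 + T)
b(M, g) = -4*M (b(M, g) = -2*(M*1 + M) = -2*(M + M) = -4*M)
b(-31, P(2))² = (-4*(-31))² = 124² = 15376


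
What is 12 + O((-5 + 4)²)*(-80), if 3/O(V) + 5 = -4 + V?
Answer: 42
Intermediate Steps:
O(V) = 3/(-9 + V) (O(V) = 3/(-5 + (-4 + V)) = 3/(-9 + V))
12 + O((-5 + 4)²)*(-80) = 12 + (3/(-9 + (-5 + 4)²))*(-80) = 12 + (3/(-9 + (-1)²))*(-80) = 12 + (3/(-9 + 1))*(-80) = 12 + (3/(-8))*(-80) = 12 + (3*(-⅛))*(-80) = 12 - 3/8*(-80) = 12 + 30 = 42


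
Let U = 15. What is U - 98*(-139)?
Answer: 13637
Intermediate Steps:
U - 98*(-139) = 15 - 98*(-139) = 15 + 13622 = 13637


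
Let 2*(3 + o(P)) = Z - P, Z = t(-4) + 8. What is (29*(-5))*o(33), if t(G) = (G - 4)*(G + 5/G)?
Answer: -1595/2 ≈ -797.50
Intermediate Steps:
t(G) = (-4 + G)*(G + 5/G)
Z = 50 (Z = (5 + (-4)² - 20/(-4) - 4*(-4)) + 8 = (5 + 16 - 20*(-¼) + 16) + 8 = (5 + 16 + 5 + 16) + 8 = 42 + 8 = 50)
o(P) = 22 - P/2 (o(P) = -3 + (50 - P)/2 = -3 + (25 - P/2) = 22 - P/2)
(29*(-5))*o(33) = (29*(-5))*(22 - ½*33) = -145*(22 - 33/2) = -145*11/2 = -1595/2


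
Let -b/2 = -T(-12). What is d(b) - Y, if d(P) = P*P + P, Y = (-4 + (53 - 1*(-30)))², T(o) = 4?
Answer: -6169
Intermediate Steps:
b = 8 (b = -(-2)*4 = -2*(-4) = 8)
Y = 6241 (Y = (-4 + (53 + 30))² = (-4 + 83)² = 79² = 6241)
d(P) = P + P² (d(P) = P² + P = P + P²)
d(b) - Y = 8*(1 + 8) - 1*6241 = 8*9 - 6241 = 72 - 6241 = -6169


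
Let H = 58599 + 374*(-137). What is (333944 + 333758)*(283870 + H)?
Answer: 194455521162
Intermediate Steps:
H = 7361 (H = 58599 - 51238 = 7361)
(333944 + 333758)*(283870 + H) = (333944 + 333758)*(283870 + 7361) = 667702*291231 = 194455521162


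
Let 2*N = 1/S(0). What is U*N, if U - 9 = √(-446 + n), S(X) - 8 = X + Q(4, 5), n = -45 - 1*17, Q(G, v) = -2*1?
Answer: ¾ + I*√127/6 ≈ 0.75 + 1.8782*I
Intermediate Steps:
Q(G, v) = -2
n = -62 (n = -45 - 17 = -62)
S(X) = 6 + X (S(X) = 8 + (X - 2) = 8 + (-2 + X) = 6 + X)
U = 9 + 2*I*√127 (U = 9 + √(-446 - 62) = 9 + √(-508) = 9 + 2*I*√127 ≈ 9.0 + 22.539*I)
N = 1/12 (N = 1/(2*(6 + 0)) = (½)/6 = (½)*(⅙) = 1/12 ≈ 0.083333)
U*N = (9 + 2*I*√127)*(1/12) = ¾ + I*√127/6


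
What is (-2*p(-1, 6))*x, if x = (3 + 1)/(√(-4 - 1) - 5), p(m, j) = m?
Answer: -4/3 - 4*I*√5/15 ≈ -1.3333 - 0.59628*I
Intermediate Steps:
x = 4/(-5 + I*√5) (x = 4/(√(-5) - 5) = 4/(I*√5 - 5) = 4/(-5 + I*√5) ≈ -0.66667 - 0.29814*I)
(-2*p(-1, 6))*x = (-2*(-1))*(-⅔ - 2*I*√5/15) = 2*(-⅔ - 2*I*√5/15) = -4/3 - 4*I*√5/15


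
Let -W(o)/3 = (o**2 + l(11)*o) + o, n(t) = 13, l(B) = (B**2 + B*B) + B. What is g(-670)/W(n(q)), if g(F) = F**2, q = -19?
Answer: -448900/10413 ≈ -43.110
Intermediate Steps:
l(B) = B + 2*B**2 (l(B) = (B**2 + B**2) + B = 2*B**2 + B = B + 2*B**2)
W(o) = -762*o - 3*o**2 (W(o) = -3*((o**2 + (11*(1 + 2*11))*o) + o) = -3*((o**2 + (11*(1 + 22))*o) + o) = -3*((o**2 + (11*23)*o) + o) = -3*((o**2 + 253*o) + o) = -3*(o**2 + 254*o) = -762*o - 3*o**2)
g(-670)/W(n(q)) = (-670)**2/((-3*13*(254 + 13))) = 448900/((-3*13*267)) = 448900/(-10413) = 448900*(-1/10413) = -448900/10413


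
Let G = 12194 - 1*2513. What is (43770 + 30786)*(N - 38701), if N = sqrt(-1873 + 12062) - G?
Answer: -3607168392 + 74556*sqrt(10189) ≈ -3.5996e+9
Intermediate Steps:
G = 9681 (G = 12194 - 2513 = 9681)
N = -9681 + sqrt(10189) (N = sqrt(-1873 + 12062) - 1*9681 = sqrt(10189) - 9681 = -9681 + sqrt(10189) ≈ -9580.1)
(43770 + 30786)*(N - 38701) = (43770 + 30786)*((-9681 + sqrt(10189)) - 38701) = 74556*(-48382 + sqrt(10189)) = -3607168392 + 74556*sqrt(10189)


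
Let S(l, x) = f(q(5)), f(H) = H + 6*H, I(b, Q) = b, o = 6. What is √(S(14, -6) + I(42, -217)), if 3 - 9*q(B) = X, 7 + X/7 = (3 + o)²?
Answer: I*√3227/3 ≈ 18.936*I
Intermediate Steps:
X = 518 (X = -49 + 7*(3 + 6)² = -49 + 7*9² = -49 + 7*81 = -49 + 567 = 518)
q(B) = -515/9 (q(B) = ⅓ - ⅑*518 = ⅓ - 518/9 = -515/9)
f(H) = 7*H
S(l, x) = -3605/9 (S(l, x) = 7*(-515/9) = -3605/9)
√(S(14, -6) + I(42, -217)) = √(-3605/9 + 42) = √(-3227/9) = I*√3227/3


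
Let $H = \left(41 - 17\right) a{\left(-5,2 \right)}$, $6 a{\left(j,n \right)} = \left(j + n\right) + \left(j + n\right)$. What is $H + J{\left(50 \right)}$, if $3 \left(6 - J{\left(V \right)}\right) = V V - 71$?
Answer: $- \frac{2483}{3} \approx -827.67$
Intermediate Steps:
$J{\left(V \right)} = \frac{89}{3} - \frac{V^{2}}{3}$ ($J{\left(V \right)} = 6 - \frac{V V - 71}{3} = 6 - \frac{V^{2} - 71}{3} = 6 - \frac{-71 + V^{2}}{3} = 6 - \left(- \frac{71}{3} + \frac{V^{2}}{3}\right) = \frac{89}{3} - \frac{V^{2}}{3}$)
$a{\left(j,n \right)} = \frac{j}{3} + \frac{n}{3}$ ($a{\left(j,n \right)} = \frac{\left(j + n\right) + \left(j + n\right)}{6} = \frac{2 j + 2 n}{6} = \frac{j}{3} + \frac{n}{3}$)
$H = -24$ ($H = \left(41 - 17\right) \left(\frac{1}{3} \left(-5\right) + \frac{1}{3} \cdot 2\right) = 24 \left(- \frac{5}{3} + \frac{2}{3}\right) = 24 \left(-1\right) = -24$)
$H + J{\left(50 \right)} = -24 + \left(\frac{89}{3} - \frac{50^{2}}{3}\right) = -24 + \left(\frac{89}{3} - \frac{2500}{3}\right) = -24 - \frac{2411}{3} = - \frac{2483}{3}$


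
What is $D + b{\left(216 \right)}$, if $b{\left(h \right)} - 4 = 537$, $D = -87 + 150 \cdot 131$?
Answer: $20104$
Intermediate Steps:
$D = 19563$ ($D = -87 + 19650 = 19563$)
$b{\left(h \right)} = 541$ ($b{\left(h \right)} = 4 + 537 = 541$)
$D + b{\left(216 \right)} = 19563 + 541 = 20104$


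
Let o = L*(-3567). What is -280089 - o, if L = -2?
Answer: -287223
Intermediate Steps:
o = 7134 (o = -2*(-3567) = 7134)
-280089 - o = -280089 - 1*7134 = -280089 - 7134 = -287223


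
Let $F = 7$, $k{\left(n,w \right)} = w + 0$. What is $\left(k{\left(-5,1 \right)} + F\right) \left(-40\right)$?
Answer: $-320$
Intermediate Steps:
$k{\left(n,w \right)} = w$
$\left(k{\left(-5,1 \right)} + F\right) \left(-40\right) = \left(1 + 7\right) \left(-40\right) = 8 \left(-40\right) = -320$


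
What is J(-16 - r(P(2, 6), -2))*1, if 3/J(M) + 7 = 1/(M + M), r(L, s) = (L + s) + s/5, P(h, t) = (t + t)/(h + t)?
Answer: -151/354 ≈ -0.42655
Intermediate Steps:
P(h, t) = 2*t/(h + t) (P(h, t) = (2*t)/(h + t) = 2*t/(h + t))
r(L, s) = L + 6*s/5 (r(L, s) = (L + s) + s*(⅕) = (L + s) + s/5 = L + 6*s/5)
J(M) = 3/(-7 + 1/(2*M)) (J(M) = 3/(-7 + 1/(M + M)) = 3/(-7 + 1/(2*M)))
J(-16 - r(P(2, 6), -2))*1 = -6*(-16 - (2*6/(2 + 6) + (6/5)*(-2)))/(-1 + 14*(-16 - (2*6/(2 + 6) + (6/5)*(-2))))*1 = -6*(-16 - (2*6/8 - 12/5))/(-1 + 14*(-16 - (2*6/8 - 12/5)))*1 = -6*(-16 - (2*6*(⅛) - 12/5))/(-1 + 14*(-16 - (2*6*(⅛) - 12/5)))*1 = -6*(-16 - (3/2 - 12/5))/(-1 + 14*(-16 - (3/2 - 12/5)))*1 = -6*(-16 - 1*(-9/10))/(-1 + 14*(-16 - 1*(-9/10)))*1 = -6*(-16 + 9/10)/(-1 + 14*(-16 + 9/10))*1 = -6*(-151/10)/(-1 + 14*(-151/10))*1 = -6*(-151/10)/(-1 - 1057/5)*1 = -6*(-151/10)/(-1062/5)*1 = -6*(-151/10)*(-5/1062)*1 = -151/354*1 = -151/354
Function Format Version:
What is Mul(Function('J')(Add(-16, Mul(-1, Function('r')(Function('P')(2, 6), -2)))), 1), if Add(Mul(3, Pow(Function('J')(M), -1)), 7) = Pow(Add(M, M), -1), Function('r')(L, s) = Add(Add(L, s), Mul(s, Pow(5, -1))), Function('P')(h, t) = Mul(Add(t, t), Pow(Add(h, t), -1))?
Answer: Rational(-151, 354) ≈ -0.42655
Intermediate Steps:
Function('P')(h, t) = Mul(2, t, Pow(Add(h, t), -1)) (Function('P')(h, t) = Mul(Mul(2, t), Pow(Add(h, t), -1)) = Mul(2, t, Pow(Add(h, t), -1)))
Function('r')(L, s) = Add(L, Mul(Rational(6, 5), s)) (Function('r')(L, s) = Add(Add(L, s), Mul(s, Rational(1, 5))) = Add(Add(L, s), Mul(Rational(1, 5), s)) = Add(L, Mul(Rational(6, 5), s)))
Function('J')(M) = Mul(3, Pow(Add(-7, Mul(Rational(1, 2), Pow(M, -1))), -1)) (Function('J')(M) = Mul(3, Pow(Add(-7, Pow(Add(M, M), -1)), -1)) = Mul(3, Pow(Add(-7, Pow(Mul(2, M), -1)), -1)) = Mul(3, Pow(Add(-7, Mul(Rational(1, 2), Pow(M, -1))), -1)))
Mul(Function('J')(Add(-16, Mul(-1, Function('r')(Function('P')(2, 6), -2)))), 1) = Mul(Mul(-6, Add(-16, Mul(-1, Add(Mul(2, 6, Pow(Add(2, 6), -1)), Mul(Rational(6, 5), -2)))), Pow(Add(-1, Mul(14, Add(-16, Mul(-1, Add(Mul(2, 6, Pow(Add(2, 6), -1)), Mul(Rational(6, 5), -2)))))), -1)), 1) = Mul(Mul(-6, Add(-16, Mul(-1, Add(Mul(2, 6, Pow(8, -1)), Rational(-12, 5)))), Pow(Add(-1, Mul(14, Add(-16, Mul(-1, Add(Mul(2, 6, Pow(8, -1)), Rational(-12, 5)))))), -1)), 1) = Mul(Mul(-6, Add(-16, Mul(-1, Add(Mul(2, 6, Rational(1, 8)), Rational(-12, 5)))), Pow(Add(-1, Mul(14, Add(-16, Mul(-1, Add(Mul(2, 6, Rational(1, 8)), Rational(-12, 5)))))), -1)), 1) = Mul(Mul(-6, Add(-16, Mul(-1, Add(Rational(3, 2), Rational(-12, 5)))), Pow(Add(-1, Mul(14, Add(-16, Mul(-1, Add(Rational(3, 2), Rational(-12, 5)))))), -1)), 1) = Mul(Mul(-6, Add(-16, Mul(-1, Rational(-9, 10))), Pow(Add(-1, Mul(14, Add(-16, Mul(-1, Rational(-9, 10))))), -1)), 1) = Mul(Mul(-6, Add(-16, Rational(9, 10)), Pow(Add(-1, Mul(14, Add(-16, Rational(9, 10)))), -1)), 1) = Mul(Mul(-6, Rational(-151, 10), Pow(Add(-1, Mul(14, Rational(-151, 10))), -1)), 1) = Mul(Mul(-6, Rational(-151, 10), Pow(Add(-1, Rational(-1057, 5)), -1)), 1) = Mul(Mul(-6, Rational(-151, 10), Pow(Rational(-1062, 5), -1)), 1) = Mul(Mul(-6, Rational(-151, 10), Rational(-5, 1062)), 1) = Mul(Rational(-151, 354), 1) = Rational(-151, 354)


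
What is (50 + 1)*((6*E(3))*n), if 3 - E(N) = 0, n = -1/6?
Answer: -153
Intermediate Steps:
n = -⅙ (n = -1*⅙ = -⅙ ≈ -0.16667)
E(N) = 3 (E(N) = 3 - 1*0 = 3 + 0 = 3)
(50 + 1)*((6*E(3))*n) = (50 + 1)*((6*3)*(-⅙)) = 51*(18*(-⅙)) = 51*(-3) = -153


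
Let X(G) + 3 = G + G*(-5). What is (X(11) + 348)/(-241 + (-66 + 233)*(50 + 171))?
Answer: 43/5238 ≈ 0.0082092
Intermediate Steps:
X(G) = -3 - 4*G (X(G) = -3 + (G + G*(-5)) = -3 + (G - 5*G) = -3 - 4*G)
(X(11) + 348)/(-241 + (-66 + 233)*(50 + 171)) = ((-3 - 4*11) + 348)/(-241 + (-66 + 233)*(50 + 171)) = ((-3 - 44) + 348)/(-241 + 167*221) = (-47 + 348)/(-241 + 36907) = 301/36666 = 301*(1/36666) = 43/5238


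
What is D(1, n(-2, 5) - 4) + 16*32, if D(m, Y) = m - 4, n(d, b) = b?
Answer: 509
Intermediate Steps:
D(m, Y) = -4 + m
D(1, n(-2, 5) - 4) + 16*32 = (-4 + 1) + 16*32 = -3 + 512 = 509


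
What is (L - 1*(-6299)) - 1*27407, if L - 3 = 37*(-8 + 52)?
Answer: -19477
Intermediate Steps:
L = 1631 (L = 3 + 37*(-8 + 52) = 3 + 37*44 = 3 + 1628 = 1631)
(L - 1*(-6299)) - 1*27407 = (1631 - 1*(-6299)) - 1*27407 = (1631 + 6299) - 27407 = 7930 - 27407 = -19477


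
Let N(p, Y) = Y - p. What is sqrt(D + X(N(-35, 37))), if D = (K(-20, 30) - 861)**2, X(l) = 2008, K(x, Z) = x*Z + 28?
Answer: sqrt(2055497) ≈ 1433.7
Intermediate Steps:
K(x, Z) = 28 + Z*x (K(x, Z) = Z*x + 28 = 28 + Z*x)
D = 2053489 (D = ((28 + 30*(-20)) - 861)**2 = ((28 - 600) - 861)**2 = (-572 - 861)**2 = (-1433)**2 = 2053489)
sqrt(D + X(N(-35, 37))) = sqrt(2053489 + 2008) = sqrt(2055497)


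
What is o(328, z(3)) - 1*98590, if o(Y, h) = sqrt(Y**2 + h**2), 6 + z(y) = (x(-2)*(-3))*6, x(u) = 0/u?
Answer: -98590 + 2*sqrt(26905) ≈ -98262.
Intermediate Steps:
x(u) = 0
z(y) = -6 (z(y) = -6 + (0*(-3))*6 = -6 + 0*6 = -6 + 0 = -6)
o(328, z(3)) - 1*98590 = sqrt(328**2 + (-6)**2) - 1*98590 = sqrt(107584 + 36) - 98590 = sqrt(107620) - 98590 = 2*sqrt(26905) - 98590 = -98590 + 2*sqrt(26905)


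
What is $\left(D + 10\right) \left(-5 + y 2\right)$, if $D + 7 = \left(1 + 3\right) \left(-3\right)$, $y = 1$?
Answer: $27$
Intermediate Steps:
$D = -19$ ($D = -7 + \left(1 + 3\right) \left(-3\right) = -7 + 4 \left(-3\right) = -7 - 12 = -19$)
$\left(D + 10\right) \left(-5 + y 2\right) = \left(-19 + 10\right) \left(-5 + 1 \cdot 2\right) = - 9 \left(-5 + 2\right) = \left(-9\right) \left(-3\right) = 27$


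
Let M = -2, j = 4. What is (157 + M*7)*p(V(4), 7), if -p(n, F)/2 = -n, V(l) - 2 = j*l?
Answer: 5148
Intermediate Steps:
V(l) = 2 + 4*l
p(n, F) = 2*n (p(n, F) = -(-2)*n = 2*n)
(157 + M*7)*p(V(4), 7) = (157 - 2*7)*(2*(2 + 4*4)) = (157 - 14)*(2*(2 + 16)) = 143*(2*18) = 143*36 = 5148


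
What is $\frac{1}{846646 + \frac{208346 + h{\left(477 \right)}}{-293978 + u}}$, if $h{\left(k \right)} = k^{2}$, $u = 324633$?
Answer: $\frac{6131}{5190873801} \approx 1.1811 \cdot 10^{-6}$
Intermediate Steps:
$\frac{1}{846646 + \frac{208346 + h{\left(477 \right)}}{-293978 + u}} = \frac{1}{846646 + \frac{208346 + 477^{2}}{-293978 + 324633}} = \frac{1}{846646 + \frac{208346 + 227529}{30655}} = \frac{1}{846646 + 435875 \cdot \frac{1}{30655}} = \frac{1}{846646 + \frac{87175}{6131}} = \frac{1}{\frac{5190873801}{6131}} = \frac{6131}{5190873801}$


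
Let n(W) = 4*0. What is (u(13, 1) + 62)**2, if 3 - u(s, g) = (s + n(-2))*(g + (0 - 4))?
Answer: 10816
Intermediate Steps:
n(W) = 0
u(s, g) = 3 - s*(-4 + g) (u(s, g) = 3 - (s + 0)*(g + (0 - 4)) = 3 - s*(g - 4) = 3 - s*(-4 + g))
(u(13, 1) + 62)**2 = ((3 + 4*13 - 1*1*13) + 62)**2 = ((3 + 52 - 13) + 62)**2 = (42 + 62)**2 = 104**2 = 10816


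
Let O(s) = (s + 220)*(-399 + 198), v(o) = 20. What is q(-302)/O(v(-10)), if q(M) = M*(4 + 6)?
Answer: 151/2412 ≈ 0.062604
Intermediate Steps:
O(s) = -44220 - 201*s (O(s) = (220 + s)*(-201) = -44220 - 201*s)
q(M) = 10*M (q(M) = M*10 = 10*M)
q(-302)/O(v(-10)) = (10*(-302))/(-44220 - 201*20) = -3020/(-44220 - 4020) = -3020/(-48240) = -3020*(-1/48240) = 151/2412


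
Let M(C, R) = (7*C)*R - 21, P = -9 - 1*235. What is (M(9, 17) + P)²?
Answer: 649636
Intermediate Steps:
P = -244 (P = -9 - 235 = -244)
M(C, R) = -21 + 7*C*R (M(C, R) = 7*C*R - 21 = -21 + 7*C*R)
(M(9, 17) + P)² = ((-21 + 7*9*17) - 244)² = ((-21 + 1071) - 244)² = (1050 - 244)² = 806² = 649636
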